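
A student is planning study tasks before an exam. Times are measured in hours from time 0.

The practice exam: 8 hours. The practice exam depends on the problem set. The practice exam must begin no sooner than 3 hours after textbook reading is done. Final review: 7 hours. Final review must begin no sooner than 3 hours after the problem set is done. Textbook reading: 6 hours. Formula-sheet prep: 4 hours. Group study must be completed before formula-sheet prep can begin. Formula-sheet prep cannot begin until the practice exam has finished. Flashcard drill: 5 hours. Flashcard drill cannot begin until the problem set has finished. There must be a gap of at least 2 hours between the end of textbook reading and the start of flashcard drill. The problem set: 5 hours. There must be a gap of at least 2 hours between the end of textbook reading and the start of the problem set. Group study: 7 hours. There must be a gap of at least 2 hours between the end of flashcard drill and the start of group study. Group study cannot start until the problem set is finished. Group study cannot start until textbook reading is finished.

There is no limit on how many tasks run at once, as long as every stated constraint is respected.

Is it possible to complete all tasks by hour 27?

Nothing blocks textbook reading, so it runs from hour 0 to hour 6.
After textbook reading (finishes hour 6, plus 2-hour gap → hour 8), the problem set can start at hour 8 and finishes at hour 13.
Final review waits on the problem set (finishes hour 13, plus 3-hour gap → hour 16), so it starts at hour 16 and finishes at 16 + 7 = hour 23.
The practice exam cannot start until the problem set (finishes hour 13); textbook reading (finishes hour 6, plus 3-hour gap → hour 9). The controlling bound is hour 13, so the practice exam finishes at 13 + 8 = hour 21.
For flashcard drill: the problem set (finishes hour 13); textbook reading (finishes hour 6, plus 2-hour gap → hour 8). Taking the maximum gives a start of hour 13, and it finishes at 13 + 5 = hour 18.
Group study has to wait for flashcard drill (finishes hour 18, plus 2-hour gap → hour 20); the problem set (finishes hour 13); textbook reading (finishes hour 6). The latest of these is hour 20, so group study runs hour 20 to 20 + 7 = hour 27.
Formula-sheet prep needs all of group study (finishes hour 27); the practice exam (finishes hour 21). That puts its earliest start at hour 27; it finishes at 27 + 4 = hour 31.
The earliest everything can be done is hour 31, which is after the deadline of 27, so it is not possible.

No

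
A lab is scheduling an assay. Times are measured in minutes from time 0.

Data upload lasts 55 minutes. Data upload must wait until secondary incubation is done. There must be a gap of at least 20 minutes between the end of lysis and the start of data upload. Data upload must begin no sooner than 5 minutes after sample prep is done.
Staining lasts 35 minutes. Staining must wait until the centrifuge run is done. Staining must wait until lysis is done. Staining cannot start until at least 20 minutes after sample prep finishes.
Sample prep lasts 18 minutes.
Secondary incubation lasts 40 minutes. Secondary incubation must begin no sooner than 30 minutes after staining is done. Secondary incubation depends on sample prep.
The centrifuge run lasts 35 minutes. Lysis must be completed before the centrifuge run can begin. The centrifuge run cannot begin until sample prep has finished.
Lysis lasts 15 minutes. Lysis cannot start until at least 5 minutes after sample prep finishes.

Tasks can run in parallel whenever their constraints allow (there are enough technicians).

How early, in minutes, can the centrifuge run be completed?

73

Sample prep can start immediately at minute 0; it finishes at minute 18.
After sample prep (finishes minute 18, plus 5-minute gap → minute 23), lysis can start at minute 23 and finishes at minute 38.
The centrifuge run has to wait for lysis (finishes minute 38); sample prep (finishes minute 18). The latest of these is minute 38, so the centrifuge run runs minute 38 to 38 + 35 = minute 73.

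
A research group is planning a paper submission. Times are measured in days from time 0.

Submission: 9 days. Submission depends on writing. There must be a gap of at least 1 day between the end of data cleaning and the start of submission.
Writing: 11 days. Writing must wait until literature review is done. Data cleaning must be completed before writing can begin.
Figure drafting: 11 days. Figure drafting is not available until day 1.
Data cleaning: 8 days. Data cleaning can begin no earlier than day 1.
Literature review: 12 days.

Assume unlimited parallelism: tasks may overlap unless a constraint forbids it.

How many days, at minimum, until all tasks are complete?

32

After its own release at day 1, figure drafting can start at day 1 and finishes at day 12.
Data cleaning waits on its own release at day 1, so it starts at day 1 and finishes at 1 + 8 = day 9.
Literature review can start immediately at day 0; it finishes at day 12.
Writing cannot start until literature review (finishes day 12); data cleaning (finishes day 9). The controlling bound is day 12, so writing finishes at 12 + 11 = day 23.
For submission: writing (finishes day 23); data cleaning (finishes day 9, plus 1-day gap → day 10). Taking the maximum gives a start of day 23, and it finishes at 23 + 9 = day 32.
All tasks are finished once the last one completes. Finish times: Literature review at 12, Data cleaning at 9, Figure drafting at 12, Writing at 23, Submission at 32. The latest is day 32.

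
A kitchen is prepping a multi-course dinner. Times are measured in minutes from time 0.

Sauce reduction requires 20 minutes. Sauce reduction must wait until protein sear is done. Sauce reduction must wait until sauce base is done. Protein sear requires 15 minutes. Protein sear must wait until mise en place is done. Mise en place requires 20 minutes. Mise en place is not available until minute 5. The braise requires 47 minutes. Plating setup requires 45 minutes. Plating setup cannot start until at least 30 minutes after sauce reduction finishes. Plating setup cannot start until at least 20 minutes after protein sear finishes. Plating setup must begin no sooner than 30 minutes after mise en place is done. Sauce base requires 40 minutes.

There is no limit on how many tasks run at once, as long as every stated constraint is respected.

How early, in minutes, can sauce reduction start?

Nothing blocks sauce base, so it runs from minute 0 to minute 40.
After its own release at minute 5, mise en place can start at minute 5 and finishes at minute 25.
After mise en place (finishes minute 25), protein sear can start at minute 25 and finishes at minute 40.
Sauce reduction waits on protein sear (finishes minute 40); sauce base (finishes minute 40). The latest of these is minute 40, which is the earliest sauce reduction can start.

40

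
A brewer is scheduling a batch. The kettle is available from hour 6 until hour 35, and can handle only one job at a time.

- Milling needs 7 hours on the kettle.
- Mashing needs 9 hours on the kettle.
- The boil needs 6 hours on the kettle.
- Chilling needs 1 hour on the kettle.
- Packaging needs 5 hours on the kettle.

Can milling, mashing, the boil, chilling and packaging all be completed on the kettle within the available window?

Yes

The kettle window is 35 − 6 = 29 hours.
Running back to back, the jobs need 7 + 9 + 6 + 1 + 5 = 28 hours on the kettle.
Since 28 ≤ 29, they fit within the window.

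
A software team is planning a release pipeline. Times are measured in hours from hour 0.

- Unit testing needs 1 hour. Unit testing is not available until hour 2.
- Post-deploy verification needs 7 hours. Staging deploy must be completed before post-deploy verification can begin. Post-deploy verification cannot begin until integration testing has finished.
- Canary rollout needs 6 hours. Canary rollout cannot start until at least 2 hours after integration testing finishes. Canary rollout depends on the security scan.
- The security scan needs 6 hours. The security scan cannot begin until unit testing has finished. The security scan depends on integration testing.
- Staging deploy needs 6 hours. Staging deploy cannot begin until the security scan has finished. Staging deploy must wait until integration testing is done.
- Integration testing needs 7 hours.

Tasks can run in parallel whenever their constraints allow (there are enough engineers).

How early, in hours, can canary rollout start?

Nothing blocks integration testing, so it runs from hour 0 to hour 7.
Unit testing waits on its own release at hour 2, so it starts at hour 2 and finishes at 2 + 1 = hour 3.
The security scan has to wait for unit testing (finishes hour 3); integration testing (finishes hour 7). The latest of these is hour 7, so the security scan runs hour 7 to 7 + 6 = hour 13.
Canary rollout waits on integration testing (finishes hour 7, plus 2-hour gap → hour 9); the security scan (finishes hour 13). The latest of these is hour 13, which is the earliest canary rollout can start.

13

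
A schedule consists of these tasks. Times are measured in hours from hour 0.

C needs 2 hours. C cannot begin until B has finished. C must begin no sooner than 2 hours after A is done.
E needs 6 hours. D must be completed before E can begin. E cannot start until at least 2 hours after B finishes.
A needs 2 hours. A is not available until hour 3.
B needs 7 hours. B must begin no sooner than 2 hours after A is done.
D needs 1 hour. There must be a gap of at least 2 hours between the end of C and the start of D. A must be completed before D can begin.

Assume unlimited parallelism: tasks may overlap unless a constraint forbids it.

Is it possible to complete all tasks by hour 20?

No

After its own release at hour 3, A can start at hour 3 and finishes at hour 5.
After A (finishes hour 5, plus 2-hour gap → hour 7), B can start at hour 7 and finishes at hour 14.
C has to wait for B (finishes hour 14); A (finishes hour 5, plus 2-hour gap → hour 7). The latest of these is hour 14, so C runs hour 14 to 14 + 2 = hour 16.
D has to wait for C (finishes hour 16, plus 2-hour gap → hour 18); A (finishes hour 5). The latest of these is hour 18, so D runs hour 18 to 18 + 1 = hour 19.
E cannot start until D (finishes hour 19); B (finishes hour 14, plus 2-hour gap → hour 16). The controlling bound is hour 19, so E finishes at 19 + 6 = hour 25.
The earliest everything can be done is hour 25, which is after the deadline of 20, so it is not possible.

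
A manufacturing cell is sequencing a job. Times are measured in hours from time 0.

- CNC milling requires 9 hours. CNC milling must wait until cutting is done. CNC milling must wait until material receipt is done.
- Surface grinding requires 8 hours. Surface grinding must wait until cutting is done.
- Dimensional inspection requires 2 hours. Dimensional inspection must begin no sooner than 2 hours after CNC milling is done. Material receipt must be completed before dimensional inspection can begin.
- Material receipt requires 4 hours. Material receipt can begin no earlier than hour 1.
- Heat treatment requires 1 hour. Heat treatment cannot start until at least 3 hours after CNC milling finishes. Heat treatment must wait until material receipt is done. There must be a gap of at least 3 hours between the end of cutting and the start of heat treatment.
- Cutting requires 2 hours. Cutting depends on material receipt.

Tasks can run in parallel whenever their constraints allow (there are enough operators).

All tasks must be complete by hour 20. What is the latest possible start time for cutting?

5

Heat treatment must finish by hour 20; it takes 1 hour, so it must start by 20 − 1 = hour 19.
To finish by hour 20, dimensional inspection (duration 2) must start no later than hour 18.
For CNC milling: heat treatment (must start by hour 19, minus 3-hour gap → hour 16); dimensional inspection (must start by hour 18, minus 2-hour gap → hour 16). The most restrictive is hour 16; with a 9-hour duration, CNC milling must start by hour 7.
Surface grinding must finish by hour 20; it takes 8 hours, so it must start by 20 − 8 = hour 12.
Cutting must finish in time for CNC milling (must start by hour 7); heat treatment (must start by hour 19, minus 3-hour gap → hour 16); surface grinding (must start by hour 12). The tightest is hour 7, so cutting must start by 7 − 2 = hour 5.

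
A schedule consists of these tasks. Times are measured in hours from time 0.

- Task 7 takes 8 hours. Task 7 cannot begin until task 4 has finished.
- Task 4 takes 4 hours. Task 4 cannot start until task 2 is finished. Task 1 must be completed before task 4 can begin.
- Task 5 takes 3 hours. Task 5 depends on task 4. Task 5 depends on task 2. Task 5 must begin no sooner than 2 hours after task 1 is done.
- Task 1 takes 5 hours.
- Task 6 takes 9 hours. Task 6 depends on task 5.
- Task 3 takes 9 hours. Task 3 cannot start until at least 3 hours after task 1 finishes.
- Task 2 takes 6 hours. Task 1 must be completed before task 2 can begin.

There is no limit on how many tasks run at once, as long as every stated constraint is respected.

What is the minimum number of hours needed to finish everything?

27

Task 1 can start immediately at hour 0; it finishes at hour 5.
After task 1 (finishes hour 5, plus 3-hour gap → hour 8), task 3 can start at hour 8 and finishes at hour 17.
After task 1 (finishes hour 5), task 2 can start at hour 5 and finishes at hour 11.
Task 4 cannot start until task 2 (finishes hour 11); task 1 (finishes hour 5). The controlling bound is hour 11, so task 4 finishes at 11 + 4 = hour 15.
Task 7 cannot begin until task 4 (finishes hour 15). It runs from hour 15 to 15 + 8 = hour 23.
Task 5 needs all of task 4 (finishes hour 15); task 2 (finishes hour 11); task 1 (finishes hour 5, plus 2-hour gap → hour 7). That puts its earliest start at hour 15; it finishes at 15 + 3 = hour 18.
Task 6 cannot begin until task 5 (finishes hour 18). It runs from hour 18 to 18 + 9 = hour 27.
All tasks are finished once the last one completes. Finish times: Task 1 at 5, Task 2 at 11, Task 3 at 17, Task 4 at 15, Task 5 at 18, Task 6 at 27, Task 7 at 23. The latest is hour 27.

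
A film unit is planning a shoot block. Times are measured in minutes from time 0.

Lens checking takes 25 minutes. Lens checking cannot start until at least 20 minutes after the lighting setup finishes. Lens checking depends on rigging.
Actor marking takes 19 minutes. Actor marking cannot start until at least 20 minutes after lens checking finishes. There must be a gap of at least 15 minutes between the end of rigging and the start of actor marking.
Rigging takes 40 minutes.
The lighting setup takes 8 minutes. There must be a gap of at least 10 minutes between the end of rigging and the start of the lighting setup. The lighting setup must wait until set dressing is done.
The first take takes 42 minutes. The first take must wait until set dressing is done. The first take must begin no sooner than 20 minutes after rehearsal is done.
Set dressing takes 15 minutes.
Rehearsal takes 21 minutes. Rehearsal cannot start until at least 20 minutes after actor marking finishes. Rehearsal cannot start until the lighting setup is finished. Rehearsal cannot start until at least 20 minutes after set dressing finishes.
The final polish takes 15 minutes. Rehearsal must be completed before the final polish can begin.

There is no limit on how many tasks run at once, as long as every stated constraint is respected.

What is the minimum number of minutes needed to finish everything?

245

Set dressing has no prerequisites, so it starts at minute 0 and finishes at minute 15.
Rigging has no prerequisites, so it starts at minute 0 and finishes at minute 40.
The lighting setup has to wait for rigging (finishes minute 40, plus 10-minute gap → minute 50); set dressing (finishes minute 15). The latest of these is minute 50, so the lighting setup runs minute 50 to 50 + 8 = minute 58.
Lens checking has to wait for the lighting setup (finishes minute 58, plus 20-minute gap → minute 78); rigging (finishes minute 40). The latest of these is minute 78, so lens checking runs minute 78 to 78 + 25 = minute 103.
Actor marking needs all of lens checking (finishes minute 103, plus 20-minute gap → minute 123); rigging (finishes minute 40, plus 15-minute gap → minute 55). That puts its earliest start at minute 123; it finishes at 123 + 19 = minute 142.
Rehearsal has to wait for actor marking (finishes minute 142, plus 20-minute gap → minute 162); the lighting setup (finishes minute 58); set dressing (finishes minute 15, plus 20-minute gap → minute 35). The latest of these is minute 162, so rehearsal runs minute 162 to 162 + 21 = minute 183.
The first take cannot start until set dressing (finishes minute 15); rehearsal (finishes minute 183, plus 20-minute gap → minute 203). The controlling bound is minute 203, so the first take finishes at 203 + 42 = minute 245.
The final polish cannot begin until rehearsal (finishes minute 183). It runs from minute 183 to 183 + 15 = minute 198.
All tasks are finished once the last one completes. Finish times: Rigging at 40, Set dressing at 15, The lighting setup at 58, Lens checking at 103, Actor marking at 142, Rehearsal at 183, The final polish at 198, The first take at 245. The latest is minute 245.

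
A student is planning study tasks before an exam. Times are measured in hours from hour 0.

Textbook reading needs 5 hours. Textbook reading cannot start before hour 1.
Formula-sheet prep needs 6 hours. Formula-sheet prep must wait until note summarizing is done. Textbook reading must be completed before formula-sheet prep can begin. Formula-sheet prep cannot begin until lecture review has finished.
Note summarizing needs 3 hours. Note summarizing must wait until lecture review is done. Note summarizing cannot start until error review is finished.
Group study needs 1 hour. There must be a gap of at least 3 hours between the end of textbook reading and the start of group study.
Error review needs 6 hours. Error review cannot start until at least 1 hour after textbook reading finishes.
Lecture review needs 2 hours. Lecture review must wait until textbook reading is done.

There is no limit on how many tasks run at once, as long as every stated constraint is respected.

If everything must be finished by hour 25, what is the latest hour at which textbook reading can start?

4

Nothing follows formula-sheet prep; the deadline of hour 25 is its only limit. It must start by 25 − 6 = hour 19.
Note summarizing must finish before formula-sheet prep (must start by hour 19). With a 3-hour duration, note summarizing must start by 19 − 3 = hour 16.
Lecture review must finish in time for note summarizing (must start by hour 16); formula-sheet prep (must start by hour 19). The tightest is hour 16, so lecture review must start by 16 − 2 = hour 14.
Error review has to be done before note summarizing (must start by hour 16). That means finishing by hour 16, i.e. starting by 16 − 6 = hour 10.
Group study has no dependents, so it just needs to finish by hour 25. Starting by 25 − 1 = hour 24 achieves that.
Textbook reading must finish in time for lecture review (must start by hour 14); error review (must start by hour 10, minus 1-hour gap → hour 9); group study (must start by hour 24, minus 3-hour gap → hour 21); formula-sheet prep (must start by hour 19). The tightest is hour 9, so textbook reading must start by 9 − 5 = hour 4.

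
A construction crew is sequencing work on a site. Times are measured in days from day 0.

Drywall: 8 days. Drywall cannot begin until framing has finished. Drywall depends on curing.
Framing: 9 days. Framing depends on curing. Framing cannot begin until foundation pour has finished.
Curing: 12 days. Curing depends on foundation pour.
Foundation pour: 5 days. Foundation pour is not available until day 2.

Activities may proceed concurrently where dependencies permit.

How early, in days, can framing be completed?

28

Foundation pour cannot begin until its own release at day 2. It runs from day 2 to 2 + 5 = day 7.
After foundation pour (finishes day 7), curing can start at day 7 and finishes at day 19.
Framing needs all of curing (finishes day 19); foundation pour (finishes day 7). That puts its earliest start at day 19; it finishes at 19 + 9 = day 28.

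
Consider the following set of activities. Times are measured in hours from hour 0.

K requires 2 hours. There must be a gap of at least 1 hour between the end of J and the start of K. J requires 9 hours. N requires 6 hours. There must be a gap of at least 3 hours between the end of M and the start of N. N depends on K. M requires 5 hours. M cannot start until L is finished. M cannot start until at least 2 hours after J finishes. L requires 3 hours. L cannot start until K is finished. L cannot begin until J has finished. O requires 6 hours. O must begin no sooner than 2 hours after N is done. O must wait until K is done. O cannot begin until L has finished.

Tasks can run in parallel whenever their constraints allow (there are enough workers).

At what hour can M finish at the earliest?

20

J can start immediately at hour 0; it finishes at hour 9.
K cannot begin until J (finishes hour 9, plus 1-hour gap → hour 10). It runs from hour 10 to 10 + 2 = hour 12.
L cannot start until K (finishes hour 12); J (finishes hour 9). The controlling bound is hour 12, so L finishes at 12 + 3 = hour 15.
M has to wait for L (finishes hour 15); J (finishes hour 9, plus 2-hour gap → hour 11). The latest of these is hour 15, so M runs hour 15 to 15 + 5 = hour 20.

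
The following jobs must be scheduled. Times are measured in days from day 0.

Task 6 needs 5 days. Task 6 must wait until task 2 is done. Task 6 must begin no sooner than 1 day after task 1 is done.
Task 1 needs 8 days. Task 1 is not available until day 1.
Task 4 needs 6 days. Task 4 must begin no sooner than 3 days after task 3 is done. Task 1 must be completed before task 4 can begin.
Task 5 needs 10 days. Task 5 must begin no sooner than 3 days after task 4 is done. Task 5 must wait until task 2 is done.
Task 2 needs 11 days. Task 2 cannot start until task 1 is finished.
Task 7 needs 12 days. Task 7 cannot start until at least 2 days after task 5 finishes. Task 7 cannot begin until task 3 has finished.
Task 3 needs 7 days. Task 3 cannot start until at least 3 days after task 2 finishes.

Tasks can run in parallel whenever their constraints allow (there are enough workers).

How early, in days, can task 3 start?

Task 1 waits on its own release at day 1, so it starts at day 1 and finishes at 1 + 8 = day 9.
Task 2 waits on task 1 (finishes day 9), so it starts at day 9 and finishes at 9 + 11 = day 20.
Task 3 waits on task 2 (finishes day 20, plus 3-day gap → day 23), so the earliest it can start is day 23.

23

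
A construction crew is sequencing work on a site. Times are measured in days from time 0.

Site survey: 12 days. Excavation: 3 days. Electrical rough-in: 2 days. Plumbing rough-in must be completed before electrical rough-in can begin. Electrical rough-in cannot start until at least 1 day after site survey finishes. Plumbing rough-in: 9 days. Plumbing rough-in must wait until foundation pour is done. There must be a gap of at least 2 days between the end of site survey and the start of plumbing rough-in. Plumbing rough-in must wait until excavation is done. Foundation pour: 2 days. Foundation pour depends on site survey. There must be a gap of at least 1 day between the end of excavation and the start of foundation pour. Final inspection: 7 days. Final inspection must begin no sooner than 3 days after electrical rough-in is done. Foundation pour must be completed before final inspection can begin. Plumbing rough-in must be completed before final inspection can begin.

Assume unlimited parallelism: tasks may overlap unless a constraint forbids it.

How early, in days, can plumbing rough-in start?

Excavation has no prerequisites, so it starts at day 0 and finishes at day 3.
Site survey can start immediately at day 0; it finishes at day 12.
Foundation pour needs all of site survey (finishes day 12); excavation (finishes day 3, plus 1-day gap → day 4). That puts its earliest start at day 12; it finishes at 12 + 2 = day 14.
Plumbing rough-in waits on foundation pour (finishes day 14); site survey (finishes day 12, plus 2-day gap → day 14); excavation (finishes day 3). The latest of these is day 14, which is the earliest plumbing rough-in can start.

14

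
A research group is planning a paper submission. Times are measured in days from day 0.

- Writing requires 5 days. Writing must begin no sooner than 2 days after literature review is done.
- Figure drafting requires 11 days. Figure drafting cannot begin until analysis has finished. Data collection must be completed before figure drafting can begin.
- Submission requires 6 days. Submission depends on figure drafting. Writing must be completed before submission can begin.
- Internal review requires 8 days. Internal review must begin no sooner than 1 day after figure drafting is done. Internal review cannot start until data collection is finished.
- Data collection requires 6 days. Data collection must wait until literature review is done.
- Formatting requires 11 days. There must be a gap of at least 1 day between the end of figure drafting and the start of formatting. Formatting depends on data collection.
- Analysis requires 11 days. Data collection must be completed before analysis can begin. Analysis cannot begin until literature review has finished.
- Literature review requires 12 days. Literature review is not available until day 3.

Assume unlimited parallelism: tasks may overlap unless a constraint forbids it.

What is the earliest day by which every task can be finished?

55

Literature review cannot begin until its own release at day 3. It runs from day 3 to 3 + 12 = day 15.
After literature review (finishes day 15, plus 2-day gap → day 17), writing can start at day 17 and finishes at day 22.
After literature review (finishes day 15), data collection can start at day 15 and finishes at day 21.
Analysis needs all of data collection (finishes day 21); literature review (finishes day 15). That puts its earliest start at day 21; it finishes at 21 + 11 = day 32.
Figure drafting cannot start until analysis (finishes day 32); data collection (finishes day 21). The controlling bound is day 32, so figure drafting finishes at 32 + 11 = day 43.
For submission: figure drafting (finishes day 43); writing (finishes day 22). Taking the maximum gives a start of day 43, and it finishes at 43 + 6 = day 49.
Formatting needs all of figure drafting (finishes day 43, plus 1-day gap → day 44); data collection (finishes day 21). That puts its earliest start at day 44; it finishes at 44 + 11 = day 55.
For internal review: figure drafting (finishes day 43, plus 1-day gap → day 44); data collection (finishes day 21). Taking the maximum gives a start of day 44, and it finishes at 44 + 8 = day 52.
All tasks are finished once the last one completes. Finish times: Literature review at 15, Data collection at 21, Analysis at 32, Figure drafting at 43, Writing at 22, Internal review at 52, Formatting at 55, Submission at 49. The latest is day 55.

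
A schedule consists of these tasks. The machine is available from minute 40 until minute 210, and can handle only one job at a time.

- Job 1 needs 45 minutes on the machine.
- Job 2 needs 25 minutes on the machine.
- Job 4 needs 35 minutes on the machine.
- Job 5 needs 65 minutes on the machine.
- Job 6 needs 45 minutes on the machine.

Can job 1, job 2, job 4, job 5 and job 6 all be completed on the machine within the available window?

No

The machine window is 210 − 40 = 170 minutes.
Running back to back, the jobs need 45 + 25 + 35 + 65 + 45 = 215 minutes on the machine.
Since 215 > 170, they cannot all fit.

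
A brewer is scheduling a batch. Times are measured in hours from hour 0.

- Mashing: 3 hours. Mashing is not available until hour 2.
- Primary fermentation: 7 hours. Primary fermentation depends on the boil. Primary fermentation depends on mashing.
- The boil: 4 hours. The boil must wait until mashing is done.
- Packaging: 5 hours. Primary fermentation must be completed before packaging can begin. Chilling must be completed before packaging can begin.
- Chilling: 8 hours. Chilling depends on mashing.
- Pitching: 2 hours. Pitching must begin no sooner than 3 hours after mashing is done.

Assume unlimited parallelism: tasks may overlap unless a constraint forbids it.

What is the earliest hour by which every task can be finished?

After its own release at hour 2, mashing can start at hour 2 and finishes at hour 5.
Pitching cannot begin until mashing (finishes hour 5, plus 3-hour gap → hour 8). It runs from hour 8 to 8 + 2 = hour 10.
After mashing (finishes hour 5), chilling can start at hour 5 and finishes at hour 13.
After mashing (finishes hour 5), the boil can start at hour 5 and finishes at hour 9.
Primary fermentation needs all of the boil (finishes hour 9); mashing (finishes hour 5). That puts its earliest start at hour 9; it finishes at 9 + 7 = hour 16.
For packaging: primary fermentation (finishes hour 16); chilling (finishes hour 13). Taking the maximum gives a start of hour 16, and it finishes at 16 + 5 = hour 21.
All tasks are finished once the last one completes. Finish times: Mashing at 5, The boil at 9, Chilling at 13, Pitching at 10, Primary fermentation at 16, Packaging at 21. The latest is hour 21.

21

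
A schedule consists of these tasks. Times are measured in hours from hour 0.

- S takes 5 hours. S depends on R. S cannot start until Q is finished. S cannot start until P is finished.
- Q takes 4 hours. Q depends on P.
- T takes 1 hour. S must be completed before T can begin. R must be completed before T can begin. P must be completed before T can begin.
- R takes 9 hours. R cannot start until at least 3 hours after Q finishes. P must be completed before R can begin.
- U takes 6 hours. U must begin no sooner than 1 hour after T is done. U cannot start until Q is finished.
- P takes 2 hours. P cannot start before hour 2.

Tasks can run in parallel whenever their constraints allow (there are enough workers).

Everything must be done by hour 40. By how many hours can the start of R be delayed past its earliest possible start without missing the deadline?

After its own release at hour 2, P can start at hour 2 and finishes at hour 4.
Q waits on P (finishes hour 4), so it starts at hour 4 and finishes at 4 + 4 = hour 8.
R has to wait for Q (finishes hour 8, plus 3-hour gap → hour 11); P (finishes hour 4). The latest of these is hour 11, so R runs hour 11 to 11 + 9 = hour 20.

Working backward from the deadline:
U has no dependents, so it just needs to finish by hour 40. Starting by 40 − 6 = hour 34 achieves that.
T must finish before U (must start by hour 34, minus 1-hour gap → hour 33). With a 1-hour duration, T must start by 33 − 1 = hour 32.
S must finish before T (must start by hour 32). With a 5-hour duration, S must start by 32 − 5 = hour 27.
R feeds S (must start by hour 27); T (must start by hour 32). Taking the minimum, R must finish by hour 27 and start by 27 − 9 = hour 18.
So R can start as early as hour 11 and as late as hour 18, giving 18 − 11 = 7 hours of slack.

7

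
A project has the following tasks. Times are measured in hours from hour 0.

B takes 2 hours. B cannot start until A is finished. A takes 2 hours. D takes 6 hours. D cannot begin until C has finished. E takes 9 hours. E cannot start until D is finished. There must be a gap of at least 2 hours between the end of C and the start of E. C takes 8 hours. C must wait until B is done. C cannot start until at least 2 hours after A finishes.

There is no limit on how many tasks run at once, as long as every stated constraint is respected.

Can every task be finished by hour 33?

A has no prerequisites, so it starts at hour 0 and finishes at hour 2.
B cannot begin until A (finishes hour 2). It runs from hour 2 to 2 + 2 = hour 4.
C cannot start until B (finishes hour 4); A (finishes hour 2, plus 2-hour gap → hour 4). The controlling bound is hour 4, so C finishes at 4 + 8 = hour 12.
After C (finishes hour 12), D can start at hour 12 and finishes at hour 18.
E cannot start until D (finishes hour 18); C (finishes hour 12, plus 2-hour gap → hour 14). The controlling bound is hour 18, so E finishes at 18 + 9 = hour 27.
Every task is finished by hour 27, which is no later than the deadline of 33, so the schedule is feasible.

Yes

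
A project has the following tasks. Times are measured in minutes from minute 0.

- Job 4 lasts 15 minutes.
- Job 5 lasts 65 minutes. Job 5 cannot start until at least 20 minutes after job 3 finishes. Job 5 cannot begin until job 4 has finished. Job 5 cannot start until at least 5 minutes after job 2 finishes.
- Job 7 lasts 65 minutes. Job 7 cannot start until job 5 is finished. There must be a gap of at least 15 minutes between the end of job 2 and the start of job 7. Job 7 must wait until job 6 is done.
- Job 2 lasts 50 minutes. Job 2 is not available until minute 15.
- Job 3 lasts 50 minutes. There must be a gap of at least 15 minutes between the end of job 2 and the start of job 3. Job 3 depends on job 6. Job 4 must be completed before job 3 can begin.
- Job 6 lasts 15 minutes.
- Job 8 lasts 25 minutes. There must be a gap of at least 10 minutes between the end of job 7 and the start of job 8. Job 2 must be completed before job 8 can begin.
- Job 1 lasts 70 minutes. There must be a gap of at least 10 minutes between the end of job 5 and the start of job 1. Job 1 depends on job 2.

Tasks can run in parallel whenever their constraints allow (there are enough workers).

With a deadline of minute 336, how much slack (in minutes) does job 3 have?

21

Job 6 has no prerequisites, so it starts at minute 0 and finishes at minute 15.
Job 4 has no prerequisites, so it starts at minute 0 and finishes at minute 15.
Job 2 waits on its own release at minute 15, so it starts at minute 15 and finishes at 15 + 50 = minute 65.
Job 3 has to wait for job 2 (finishes minute 65, plus 15-minute gap → minute 80); job 6 (finishes minute 15); job 4 (finishes minute 15). The latest of these is minute 80, so job 3 runs minute 80 to 80 + 50 = minute 130.

Working backward from the deadline:
Job 1 must finish by minute 336; it takes 70 minutes, so it must start by 336 − 70 = minute 266.
To finish by minute 336, job 8 (duration 25) must start no later than minute 311.
Since job 8 (must start by minute 311, minus 10-minute gap → minute 301) depends on it, job 7 must finish by minute 301. Backing off its 65-minute duration gives a latest start of minute 236.
Job 5 has several dependents: job 1 (must start by minute 266, minus 10-minute gap → minute 256); job 7 (must start by minute 236). The earliest of those limits is minute 236, so job 5 must start by 236 − 65 = minute 171.
Job 3 has to be done before job 5 (must start by minute 171, minus 20-minute gap → minute 151). That means finishing by minute 151, i.e. starting by 151 − 50 = minute 101.
So job 3 can start as early as minute 80 and as late as minute 101, giving 101 − 80 = 21 minutes of slack.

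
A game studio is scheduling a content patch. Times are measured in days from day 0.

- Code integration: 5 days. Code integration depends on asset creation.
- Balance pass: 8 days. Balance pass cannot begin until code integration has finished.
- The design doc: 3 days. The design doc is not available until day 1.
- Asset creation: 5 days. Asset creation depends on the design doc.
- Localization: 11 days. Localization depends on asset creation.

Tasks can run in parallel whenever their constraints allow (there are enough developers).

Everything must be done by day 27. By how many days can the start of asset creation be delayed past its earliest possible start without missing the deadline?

The design doc waits on its own release at day 1, so it starts at day 1 and finishes at 1 + 3 = day 4.
Asset creation waits on the design doc (finishes day 4), so it starts at day 4 and finishes at 4 + 5 = day 9.

Working backward from the deadline:
Balance pass must finish by day 27; it takes 8 days, so it must start by 27 − 8 = day 19.
Code integration has to be done before balance pass (must start by day 19). That means finishing by day 19, i.e. starting by 19 − 5 = day 14.
Localization has no dependents, so it just needs to finish by day 27. Starting by 27 − 11 = day 16 achieves that.
For asset creation: code integration (must start by day 14); localization (must start by day 16). The most restrictive is day 14; with a 5-day duration, asset creation must start by day 9.
So asset creation can start as early as day 4 and as late as day 9, giving 9 − 4 = 5 days of slack.

5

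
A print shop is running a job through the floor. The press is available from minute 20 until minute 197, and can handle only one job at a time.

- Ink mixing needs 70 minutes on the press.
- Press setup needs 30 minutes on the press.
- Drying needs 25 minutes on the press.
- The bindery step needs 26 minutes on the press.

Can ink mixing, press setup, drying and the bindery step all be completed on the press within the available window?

The press window is 197 − 20 = 177 minutes.
Running back to back, the jobs need 70 + 30 + 25 + 26 = 151 minutes on the press.
Since 151 ≤ 177, they fit within the window.

Yes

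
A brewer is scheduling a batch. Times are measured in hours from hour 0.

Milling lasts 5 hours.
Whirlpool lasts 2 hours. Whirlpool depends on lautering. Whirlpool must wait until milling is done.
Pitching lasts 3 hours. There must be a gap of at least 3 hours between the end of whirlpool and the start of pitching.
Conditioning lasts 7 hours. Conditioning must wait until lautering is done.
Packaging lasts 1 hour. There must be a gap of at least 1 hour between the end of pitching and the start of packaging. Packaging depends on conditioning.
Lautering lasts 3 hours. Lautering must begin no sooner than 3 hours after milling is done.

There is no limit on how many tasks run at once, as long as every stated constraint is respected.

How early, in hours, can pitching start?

16

Milling has no prerequisites, so it starts at hour 0 and finishes at hour 5.
Lautering waits on milling (finishes hour 5, plus 3-hour gap → hour 8), so it starts at hour 8 and finishes at 8 + 3 = hour 11.
Whirlpool cannot start until lautering (finishes hour 11); milling (finishes hour 5). The controlling bound is hour 11, so whirlpool finishes at 11 + 2 = hour 13.
Pitching waits on whirlpool (finishes hour 13, plus 3-hour gap → hour 16), so the earliest it can start is hour 16.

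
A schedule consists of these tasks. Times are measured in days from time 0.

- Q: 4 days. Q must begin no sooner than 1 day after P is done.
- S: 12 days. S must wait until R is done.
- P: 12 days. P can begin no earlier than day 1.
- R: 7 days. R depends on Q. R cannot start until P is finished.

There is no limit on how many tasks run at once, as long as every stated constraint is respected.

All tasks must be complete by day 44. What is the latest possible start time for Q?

21

Nothing follows S; the deadline of day 44 is its only limit. It must start by 44 − 12 = day 32.
R feeds into S (must start by day 32); so R must finish by day 32 and therefore start by day 25.
Q must finish before R (must start by day 25). With a 4-day duration, Q must start by 25 − 4 = day 21.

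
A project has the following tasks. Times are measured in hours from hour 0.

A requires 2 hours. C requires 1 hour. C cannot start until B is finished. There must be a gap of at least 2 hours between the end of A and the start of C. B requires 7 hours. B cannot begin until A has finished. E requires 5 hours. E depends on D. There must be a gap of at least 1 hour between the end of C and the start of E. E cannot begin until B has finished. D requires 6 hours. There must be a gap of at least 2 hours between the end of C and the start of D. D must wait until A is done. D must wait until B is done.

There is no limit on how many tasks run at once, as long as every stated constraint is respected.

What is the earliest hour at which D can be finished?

18

A can start immediately at hour 0; it finishes at hour 2.
B cannot begin until A (finishes hour 2). It runs from hour 2 to 2 + 7 = hour 9.
C needs all of B (finishes hour 9); A (finishes hour 2, plus 2-hour gap → hour 4). That puts its earliest start at hour 9; it finishes at 9 + 1 = hour 10.
D needs all of C (finishes hour 10, plus 2-hour gap → hour 12); A (finishes hour 2); B (finishes hour 9). That puts its earliest start at hour 12; it finishes at 12 + 6 = hour 18.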